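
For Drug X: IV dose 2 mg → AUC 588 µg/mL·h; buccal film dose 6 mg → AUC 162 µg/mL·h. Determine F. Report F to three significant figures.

F = (AUC_ev / D_ev) / (AUC_iv / D_iv)
  = (162/6) / (588/2)
  = 27 / 294 = 0.0918

F = 0.0918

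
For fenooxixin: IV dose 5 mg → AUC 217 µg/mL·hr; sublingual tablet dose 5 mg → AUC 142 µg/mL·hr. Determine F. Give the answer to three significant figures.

F = (AUC_ev / D_ev) / (AUC_iv / D_iv)
  = (142/5) / (217/5)
  = 28.4 / 43.4 = 0.6544

F = 0.654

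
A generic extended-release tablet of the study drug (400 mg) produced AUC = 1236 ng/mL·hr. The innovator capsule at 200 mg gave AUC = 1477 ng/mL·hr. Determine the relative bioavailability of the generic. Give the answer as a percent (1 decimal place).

F_rel = 41.8%

F_rel = (AUC_test/D_test) / (AUC_ref/D_ref)
      = (1236/400) / (1477/200)
      = 3.09 / 7.385 = 0.4184 = 41.84%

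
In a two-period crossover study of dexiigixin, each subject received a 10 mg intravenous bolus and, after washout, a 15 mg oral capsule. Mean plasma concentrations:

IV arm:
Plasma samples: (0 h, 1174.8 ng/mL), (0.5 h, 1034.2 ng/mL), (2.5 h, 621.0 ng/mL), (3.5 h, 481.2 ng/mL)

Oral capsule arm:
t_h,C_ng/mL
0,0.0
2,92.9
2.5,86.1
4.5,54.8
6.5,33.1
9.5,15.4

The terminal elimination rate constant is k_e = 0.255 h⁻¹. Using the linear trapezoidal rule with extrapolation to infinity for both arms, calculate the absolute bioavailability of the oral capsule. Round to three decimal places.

F = 0.072

Trapezoidal AUC_0→3.5 (IV):
  [0→0.5]: (1174.8+1034.2)/2 × 0.5 = 552.25
  [0.5→2.5]: (1034.2+621.0)/2 × 2 = 1655.2
  [2.5→3.5]: (621.0+481.2)/2 × 1 = 551.1
  Sum = 2758.55 ng/mL·h
IV tail: 481.2/0.255 = 1887.059; AUC_iv,0→∞ = 2758.55 + 1887.059 = 4645.609 ng/mL·h
Trapezoidal AUC_0→9.5 (oral capsule):
  [0→2]: (0.0+92.9)/2 × 2 = 92.9
  [2→2.5]: (92.9+86.1)/2 × 0.5 = 44.75
  [2.5→4.5]: (86.1+54.8)/2 × 2 = 140.9
  [4.5→6.5]: (54.8+33.1)/2 × 2 = 87.9
  [6.5→9.5]: (33.1+15.4)/2 × 3 = 72.75
  Sum = 439.2 ng/mL·h
oral capsule tail: 15.4/0.255 = 60.392; AUC_ev,0→∞ = 439.2 + 60.392 = 499.592 ng/mL·h
F = (AUC_ev/D_ev)/(AUC_iv/D_iv) = (499.592/15)/(4645.609/10) = 33.3061/464.5609 = 0.0717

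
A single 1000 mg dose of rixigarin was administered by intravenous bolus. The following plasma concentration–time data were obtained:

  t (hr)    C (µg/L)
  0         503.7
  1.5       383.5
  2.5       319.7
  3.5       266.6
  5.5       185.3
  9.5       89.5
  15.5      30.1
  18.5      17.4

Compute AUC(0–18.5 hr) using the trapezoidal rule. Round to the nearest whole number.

AUC = 2742 µg/L·hr

Trapezoidal AUC_0→18.5:
  [0→1.5]: (503.7+383.5)/2 × 1.5 = 665.4
  [1.5→2.5]: (383.5+319.7)/2 × 1 = 351.6
  [2.5→3.5]: (319.7+266.6)/2 × 1 = 293.15
  [3.5→5.5]: (266.6+185.3)/2 × 2 = 451.9
  [5.5→9.5]: (185.3+89.5)/2 × 4 = 549.6
  [9.5→15.5]: (89.5+30.1)/2 × 6 = 358.8
  [15.5→18.5]: (30.1+17.4)/2 × 3 = 71.25
  Sum = 2741.7 µg/L·hr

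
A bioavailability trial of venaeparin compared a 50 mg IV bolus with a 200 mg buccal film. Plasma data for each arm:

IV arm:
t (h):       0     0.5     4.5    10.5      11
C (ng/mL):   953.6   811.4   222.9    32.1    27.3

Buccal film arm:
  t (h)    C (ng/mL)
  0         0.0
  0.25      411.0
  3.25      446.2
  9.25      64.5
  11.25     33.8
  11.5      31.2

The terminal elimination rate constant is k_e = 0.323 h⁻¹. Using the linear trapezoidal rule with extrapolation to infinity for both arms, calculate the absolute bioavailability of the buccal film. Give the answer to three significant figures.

Trapezoidal AUC_0→11 (IV):
  [0→0.5]: (953.6+811.4)/2 × 0.5 = 441.25
  [0.5→4.5]: (811.4+222.9)/2 × 4 = 2068.6
  [4.5→10.5]: (222.9+32.1)/2 × 6 = 765.0
  [10.5→11]: (32.1+27.3)/2 × 0.5 = 14.85
  Sum = 3289.7 ng/mL·h
IV tail: 27.3/0.323 = 84.520; AUC_iv,0→∞ = 3289.7 + 84.520 = 3374.22 ng/mL·h
Trapezoidal AUC_0→11.5 (buccal film):
  [0→0.25]: (0.0+411.0)/2 × 0.25 = 51.375
  [0.25→3.25]: (411.0+446.2)/2 × 3 = 1285.8
  [3.25→9.25]: (446.2+64.5)/2 × 6 = 1532.1
  [9.25→11.25]: (64.5+33.8)/2 × 2 = 98.3
  [11.25→11.5]: (33.8+31.2)/2 × 0.25 = 8.125
  Sum = 2975.7 ng/mL·h
buccal film tail: 31.2/0.323 = 96.594; AUC_ev,0→∞ = 2975.7 + 96.594 = 3072.294 ng/mL·h
F = (AUC_ev/D_ev)/(AUC_iv/D_iv) = (3072.294/200)/(3374.22/50) = 15.36147/67.4844 = 0.2276

F = 0.228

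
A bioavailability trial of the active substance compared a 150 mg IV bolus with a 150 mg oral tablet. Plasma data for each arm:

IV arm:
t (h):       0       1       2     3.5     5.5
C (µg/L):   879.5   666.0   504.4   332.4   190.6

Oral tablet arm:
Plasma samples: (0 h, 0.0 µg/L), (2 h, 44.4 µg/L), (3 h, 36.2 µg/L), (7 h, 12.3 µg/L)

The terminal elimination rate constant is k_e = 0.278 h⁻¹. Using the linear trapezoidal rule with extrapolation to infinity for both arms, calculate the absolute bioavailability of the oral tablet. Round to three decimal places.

F = 0.071

Trapezoidal AUC_0→5.5 (IV):
  [0→1]: (879.5+666.0)/2 × 1 = 772.75
  [1→2]: (666.0+504.4)/2 × 1 = 585.2
  [2→3.5]: (504.4+332.4)/2 × 1.5 = 627.6
  [3.5→5.5]: (332.4+190.6)/2 × 2 = 523.0
  Sum = 2508.55 µg/L·h
IV tail: 190.6/0.278 = 685.612; AUC_iv,0→∞ = 2508.55 + 685.612 = 3194.162 µg/L·h
Trapezoidal AUC_0→7 (oral tablet):
  [0→2]: (0.0+44.4)/2 × 2 = 44.4
  [2→3]: (44.4+36.2)/2 × 1 = 40.3
  [3→7]: (36.2+12.3)/2 × 4 = 97.0
  Sum = 181.7 µg/L·h
oral tablet tail: 12.3/0.278 = 44.245; AUC_ev,0→∞ = 181.7 + 44.245 = 225.945 µg/L·h
F = (AUC_ev/D_ev)/(AUC_iv/D_iv) = (225.945/150)/(3194.162/150) = 1.5063/21.2944 = 0.0707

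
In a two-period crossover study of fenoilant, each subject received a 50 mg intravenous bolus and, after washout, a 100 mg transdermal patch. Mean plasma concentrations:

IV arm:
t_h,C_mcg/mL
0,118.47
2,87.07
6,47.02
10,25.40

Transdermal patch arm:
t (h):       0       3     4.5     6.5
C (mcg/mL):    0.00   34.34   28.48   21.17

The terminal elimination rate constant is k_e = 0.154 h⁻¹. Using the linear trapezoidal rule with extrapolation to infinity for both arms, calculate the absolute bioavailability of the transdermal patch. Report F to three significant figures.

Trapezoidal AUC_0→10 (IV):
  [0→2]: (118.47+87.07)/2 × 2 = 205.54
  [2→6]: (87.07+47.02)/2 × 4 = 268.18
  [6→10]: (47.02+25.40)/2 × 4 = 144.84
  Sum = 618.56 mcg/mL·h
IV tail: 25.40/0.154 = 164.935; AUC_iv,0→∞ = 618.56 + 164.935 = 783.495 mcg/mL·h
Trapezoidal AUC_0→6.5 (transdermal patch):
  [0→3]: (0.00+34.34)/2 × 3 = 51.51
  [3→4.5]: (34.34+28.48)/2 × 1.5 = 47.115
  [4.5→6.5]: (28.48+21.17)/2 × 2 = 49.65
  Sum = 148.275 mcg/mL·h
transdermal patch tail: 21.17/0.154 = 137.468; AUC_ev,0→∞ = 148.275 + 137.468 = 285.743 mcg/mL·h
F = (AUC_ev/D_ev)/(AUC_iv/D_iv) = (285.743/100)/(783.495/50) = 2.85743/15.6699 = 0.1824

F = 0.182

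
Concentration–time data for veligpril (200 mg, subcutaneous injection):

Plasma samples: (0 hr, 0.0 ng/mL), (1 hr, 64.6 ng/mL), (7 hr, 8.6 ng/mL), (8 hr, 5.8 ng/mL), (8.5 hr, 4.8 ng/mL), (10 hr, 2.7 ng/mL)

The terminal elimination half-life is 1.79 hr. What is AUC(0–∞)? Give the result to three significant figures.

Trapezoidal AUC_0→10:
  [0→1]: (0.0+64.6)/2 × 1 = 32.3
  [1→7]: (64.6+8.6)/2 × 6 = 219.6
  [7→8]: (8.6+5.8)/2 × 1 = 7.2
  [8→8.5]: (5.8+4.8)/2 × 0.5 = 2.65
  [8.5→10]: (4.8+2.7)/2 × 1.5 = 5.625
  Sum = 267.375 ng/mL·hr
k_e = ln2 / t½ = 0.693147 / 1.79 = 0.3872 hr^-1
Extrapolated tail: C_last / k_e = 2.7 / 0.3872 = 6.973
AUC_0→∞ = 267.375 + 6.973 = 274.348 ng/mL·hr

AUC = 274 ng/mL·hr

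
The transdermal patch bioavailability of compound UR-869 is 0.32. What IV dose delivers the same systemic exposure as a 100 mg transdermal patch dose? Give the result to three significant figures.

Systemic exposure from an extravascular dose = F × D_ev, so the equivalent IV dose is F × D_ev.
D_iv = F × D_ev = 0.32 × 100 = 32 mg

D_iv = 32.0 mg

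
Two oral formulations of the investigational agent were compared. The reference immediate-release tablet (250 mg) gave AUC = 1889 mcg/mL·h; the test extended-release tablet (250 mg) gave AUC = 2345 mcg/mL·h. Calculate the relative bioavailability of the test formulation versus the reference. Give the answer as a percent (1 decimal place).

F_rel = 124.1%

F_rel = (AUC_test/D_test) / (AUC_ref/D_ref)
      = (2345/250) / (1889/250)
      = 9.38 / 7.556 = 1.2414 = 124.14%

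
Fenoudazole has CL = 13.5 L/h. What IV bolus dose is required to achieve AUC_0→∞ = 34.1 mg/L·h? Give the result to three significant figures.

Dose_iv = CL × AUC_0→∞
     = 13.5 × 34.1 = 460.35 mg

Dose = 460 mg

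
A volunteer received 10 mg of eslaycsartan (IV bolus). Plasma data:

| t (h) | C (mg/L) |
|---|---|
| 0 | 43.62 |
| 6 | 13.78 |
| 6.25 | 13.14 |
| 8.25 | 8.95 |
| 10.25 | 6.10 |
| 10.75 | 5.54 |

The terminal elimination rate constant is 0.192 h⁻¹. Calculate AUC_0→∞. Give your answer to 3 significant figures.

AUC = 244 mg/L·h

Trapezoidal AUC_0→10.75:
  [0→6]: (43.62+13.78)/2 × 6 = 172.2
  [6→6.25]: (13.78+13.14)/2 × 0.25 = 3.365
  [6.25→8.25]: (13.14+8.95)/2 × 2 = 22.09
  [8.25→10.25]: (8.95+6.10)/2 × 2 = 15.05
  [10.25→10.75]: (6.10+5.54)/2 × 0.5 = 2.91
  Sum = 215.615 mg/L·h
Extrapolated tail: C_last / k_e = 5.54 / 0.192 = 28.854
AUC_0→∞ = 215.615 + 28.854 = 244.469 mg/L·h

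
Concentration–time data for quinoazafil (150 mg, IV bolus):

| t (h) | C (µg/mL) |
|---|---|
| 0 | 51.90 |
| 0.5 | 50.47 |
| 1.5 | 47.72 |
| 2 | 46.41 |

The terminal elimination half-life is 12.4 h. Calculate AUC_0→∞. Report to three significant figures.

Trapezoidal AUC_0→2:
  [0→0.5]: (51.90+50.47)/2 × 0.5 = 25.5925
  [0.5→1.5]: (50.47+47.72)/2 × 1 = 49.095
  [1.5→2]: (47.72+46.41)/2 × 0.5 = 23.5325
  Sum = 98.22 µg/mL·h
k_e = ln2 / t½ = 0.693147 / 12.4 = 0.0559 h^-1
Extrapolated tail: C_last / k_e = 46.41 / 0.0559 = 830.233
AUC_0→∞ = 98.22 + 830.233 = 928.453 µg/mL·h

AUC = 928 µg/mL·h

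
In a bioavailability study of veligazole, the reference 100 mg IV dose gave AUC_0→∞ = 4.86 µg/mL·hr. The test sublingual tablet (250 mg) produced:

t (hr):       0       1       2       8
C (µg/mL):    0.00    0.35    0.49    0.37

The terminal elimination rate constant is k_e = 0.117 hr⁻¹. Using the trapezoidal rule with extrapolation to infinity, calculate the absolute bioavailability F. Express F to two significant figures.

F = 0.52

Trapezoidal AUC_0→8 (sublingual tablet):
  [0→1]: (0.00+0.35)/2 × 1 = 0.175
  [1→2]: (0.35+0.49)/2 × 1 = 0.42
  [2→8]: (0.49+0.37)/2 × 6 = 2.58
  Sum = 3.175 µg/mL·hr
Tail: C_last/k_e = 0.37/0.117 = 3.162
AUC_0→∞ (sublingual tablet) = 3.175 + 3.162 = 6.337 µg/mL·hr
F = (AUC_ev/D_ev)/(AUC_iv/D_iv) = (6.337/250)/(4.86/100) = 0.025348/0.0486 = 0.5216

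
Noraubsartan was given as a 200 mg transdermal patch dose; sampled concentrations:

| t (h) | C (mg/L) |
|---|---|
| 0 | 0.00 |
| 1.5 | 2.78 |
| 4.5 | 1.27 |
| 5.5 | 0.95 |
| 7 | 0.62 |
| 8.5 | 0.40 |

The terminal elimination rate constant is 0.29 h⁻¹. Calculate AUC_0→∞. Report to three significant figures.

AUC = 12.6 mg/L·h

Trapezoidal AUC_0→8.5:
  [0→1.5]: (0.00+2.78)/2 × 1.5 = 2.085
  [1.5→4.5]: (2.78+1.27)/2 × 3 = 6.075
  [4.5→5.5]: (1.27+0.95)/2 × 1 = 1.11
  [5.5→7]: (0.95+0.62)/2 × 1.5 = 1.1775
  [7→8.5]: (0.62+0.40)/2 × 1.5 = 0.765
  Sum = 11.2125 mg/L·h
Extrapolated tail: C_last / k_e = 0.40 / 0.29 = 1.379
AUC_0→∞ = 11.2125 + 1.379 = 12.5915 mg/L·h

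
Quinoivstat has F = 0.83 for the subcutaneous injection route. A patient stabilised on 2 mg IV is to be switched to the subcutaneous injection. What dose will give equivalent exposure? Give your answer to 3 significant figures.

For equal systemic exposure: F × D_ev = D_iv
D_ev = D_iv / F = 2 / 0.83 = 2.40964 mg

D_subcutaneous = 2.41 mg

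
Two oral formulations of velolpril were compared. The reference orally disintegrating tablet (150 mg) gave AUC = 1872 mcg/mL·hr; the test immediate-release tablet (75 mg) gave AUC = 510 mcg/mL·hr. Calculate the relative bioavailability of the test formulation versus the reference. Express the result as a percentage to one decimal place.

F_rel = 54.5%

F_rel = (AUC_test/D_test) / (AUC_ref/D_ref)
      = (510/75) / (1872/150)
      = 6.8 / 12.48 = 0.5449 = 54.49%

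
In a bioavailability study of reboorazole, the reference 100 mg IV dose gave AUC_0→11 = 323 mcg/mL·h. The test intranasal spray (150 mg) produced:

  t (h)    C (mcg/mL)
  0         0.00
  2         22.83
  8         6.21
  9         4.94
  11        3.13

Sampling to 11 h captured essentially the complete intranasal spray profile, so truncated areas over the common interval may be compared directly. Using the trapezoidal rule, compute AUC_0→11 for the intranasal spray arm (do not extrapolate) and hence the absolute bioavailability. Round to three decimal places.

Trapezoidal AUC_0→11 (intranasal spray):
  [0→2]: (0.00+22.83)/2 × 2 = 22.83
  [2→8]: (22.83+6.21)/2 × 6 = 87.12
  [8→9]: (6.21+4.94)/2 × 1 = 5.575
  [9→11]: (4.94+3.13)/2 × 2 = 8.07
  Sum = 123.595 mcg/mL·h
F = (AUC_ev/D_ev)/(AUC_iv/D_iv) = (123.595/150)/(323/100) = 0.823967/3.23 = 0.2551

F = 0.255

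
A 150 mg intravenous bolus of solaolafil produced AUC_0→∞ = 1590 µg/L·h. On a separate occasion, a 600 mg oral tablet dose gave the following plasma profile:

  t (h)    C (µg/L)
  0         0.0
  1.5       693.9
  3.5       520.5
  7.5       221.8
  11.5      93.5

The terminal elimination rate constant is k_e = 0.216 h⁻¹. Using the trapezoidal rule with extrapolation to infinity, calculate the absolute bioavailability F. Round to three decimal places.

Trapezoidal AUC_0→11.5 (oral tablet):
  [0→1.5]: (0.0+693.9)/2 × 1.5 = 520.425
  [1.5→3.5]: (693.9+520.5)/2 × 2 = 1214.4
  [3.5→7.5]: (520.5+221.8)/2 × 4 = 1484.6
  [7.5→11.5]: (221.8+93.5)/2 × 4 = 630.6
  Sum = 3850.025 µg/L·h
Tail: C_last/k_e = 93.5/0.216 = 432.870
AUC_0→∞ (oral tablet) = 3850.025 + 432.870 = 4282.895 µg/L·h
F = (AUC_ev/D_ev)/(AUC_iv/D_iv) = (4282.895/600)/(1590/150) = 7.13816/10.6 = 0.6734

F = 0.673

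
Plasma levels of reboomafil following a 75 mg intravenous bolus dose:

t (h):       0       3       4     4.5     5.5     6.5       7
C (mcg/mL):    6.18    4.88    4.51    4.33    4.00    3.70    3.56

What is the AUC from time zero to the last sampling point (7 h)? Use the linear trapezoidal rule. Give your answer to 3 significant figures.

AUC = 33.3 mcg/mL·h

Trapezoidal AUC_0→7:
  [0→3]: (6.18+4.88)/2 × 3 = 16.59
  [3→4]: (4.88+4.51)/2 × 1 = 4.695
  [4→4.5]: (4.51+4.33)/2 × 0.5 = 2.21
  [4.5→5.5]: (4.33+4.00)/2 × 1 = 4.165
  [5.5→6.5]: (4.00+3.70)/2 × 1 = 3.85
  [6.5→7]: (3.70+3.56)/2 × 0.5 = 1.815
  Sum = 33.325 mcg/mL·h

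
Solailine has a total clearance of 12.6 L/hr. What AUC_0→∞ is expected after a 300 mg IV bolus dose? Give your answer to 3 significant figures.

AUC_0→∞ = Dose_iv / CL
        = 300 / 12.6 = 23.8095 mg/L·hr

AUC = 23.8 mg/L·hr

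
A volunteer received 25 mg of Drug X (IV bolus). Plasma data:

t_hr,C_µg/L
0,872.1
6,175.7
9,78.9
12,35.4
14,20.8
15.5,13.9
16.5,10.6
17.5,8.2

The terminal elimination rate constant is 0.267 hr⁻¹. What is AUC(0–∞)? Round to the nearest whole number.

Trapezoidal AUC_0→17.5:
  [0→6]: (872.1+175.7)/2 × 6 = 3143.4
  [6→9]: (175.7+78.9)/2 × 3 = 381.9
  [9→12]: (78.9+35.4)/2 × 3 = 171.45
  [12→14]: (35.4+20.8)/2 × 2 = 56.2
  [14→15.5]: (20.8+13.9)/2 × 1.5 = 26.025
  [15.5→16.5]: (13.9+10.6)/2 × 1 = 12.25
  [16.5→17.5]: (10.6+8.2)/2 × 1 = 9.4
  Sum = 3800.625 µg/L·hr
Extrapolated tail: C_last / k_e = 8.2 / 0.267 = 30.712
AUC_0→∞ = 3800.625 + 30.712 = 3831.337 µg/L·hr

AUC = 3831 µg/L·hr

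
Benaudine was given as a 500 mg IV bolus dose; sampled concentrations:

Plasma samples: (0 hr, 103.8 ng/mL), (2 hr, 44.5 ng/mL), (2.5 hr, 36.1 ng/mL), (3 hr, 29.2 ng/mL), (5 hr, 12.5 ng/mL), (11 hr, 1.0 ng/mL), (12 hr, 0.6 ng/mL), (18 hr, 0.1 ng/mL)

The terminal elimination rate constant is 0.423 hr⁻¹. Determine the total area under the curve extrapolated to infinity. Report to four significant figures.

AUC = 270.1 ng/mL·hr

Trapezoidal AUC_0→18:
  [0→2]: (103.8+44.5)/2 × 2 = 148.3
  [2→2.5]: (44.5+36.1)/2 × 0.5 = 20.15
  [2.5→3]: (36.1+29.2)/2 × 0.5 = 16.325
  [3→5]: (29.2+12.5)/2 × 2 = 41.7
  [5→11]: (12.5+1.0)/2 × 6 = 40.5
  [11→12]: (1.0+0.6)/2 × 1 = 0.8
  [12→18]: (0.6+0.1)/2 × 6 = 2.1
  Sum = 269.875 ng/mL·hr
Extrapolated tail: C_last / k_e = 0.1 / 0.423 = 0.236
AUC_0→∞ = 269.875 + 0.236 = 270.111 ng/mL·hr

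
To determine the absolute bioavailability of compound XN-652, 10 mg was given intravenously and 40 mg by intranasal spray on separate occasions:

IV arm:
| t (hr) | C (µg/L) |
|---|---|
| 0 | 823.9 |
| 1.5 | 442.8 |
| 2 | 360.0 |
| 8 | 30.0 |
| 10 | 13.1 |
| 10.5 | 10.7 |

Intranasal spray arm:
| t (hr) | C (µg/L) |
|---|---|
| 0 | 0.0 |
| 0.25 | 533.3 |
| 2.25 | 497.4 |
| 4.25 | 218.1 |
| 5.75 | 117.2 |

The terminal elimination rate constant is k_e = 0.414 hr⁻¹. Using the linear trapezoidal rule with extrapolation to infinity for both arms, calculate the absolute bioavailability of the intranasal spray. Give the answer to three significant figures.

F = 0.245

Trapezoidal AUC_0→10.5 (IV):
  [0→1.5]: (823.9+442.8)/2 × 1.5 = 950.025
  [1.5→2]: (442.8+360.0)/2 × 0.5 = 200.7
  [2→8]: (360.0+30.0)/2 × 6 = 1170.0
  [8→10]: (30.0+13.1)/2 × 2 = 43.1
  [10→10.5]: (13.1+10.7)/2 × 0.5 = 5.95
  Sum = 2369.775 µg/L·hr
IV tail: 10.7/0.414 = 25.845; AUC_iv,0→∞ = 2369.775 + 25.845 = 2395.62 µg/L·hr
Trapezoidal AUC_0→5.75 (intranasal spray):
  [0→0.25]: (0.0+533.3)/2 × 0.25 = 66.6625
  [0.25→2.25]: (533.3+497.4)/2 × 2 = 1030.7
  [2.25→4.25]: (497.4+218.1)/2 × 2 = 715.5
  [4.25→5.75]: (218.1+117.2)/2 × 1.5 = 251.475
  Sum = 2064.3375 µg/L·hr
intranasal spray tail: 117.2/0.414 = 283.092; AUC_ev,0→∞ = 2064.3375 + 283.092 = 2347.4295 µg/L·hr
F = (AUC_ev/D_ev)/(AUC_iv/D_iv) = (2347.4295/40)/(2395.62/10) = 58.6857/239.562 = 0.2450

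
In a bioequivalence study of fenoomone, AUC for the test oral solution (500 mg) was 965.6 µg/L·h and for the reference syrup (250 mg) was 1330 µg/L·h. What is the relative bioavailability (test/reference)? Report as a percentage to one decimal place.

F_rel = 36.3%

F_rel = (AUC_test/D_test) / (AUC_ref/D_ref)
      = (965.6/500) / (1330/250)
      = 1.9312 / 5.32 = 0.3630 = 36.30%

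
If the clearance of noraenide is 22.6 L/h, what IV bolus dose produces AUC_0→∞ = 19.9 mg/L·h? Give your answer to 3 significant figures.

Dose_iv = CL × AUC_0→∞
     = 22.6 × 19.9 = 449.74 mg

Dose = 450 mg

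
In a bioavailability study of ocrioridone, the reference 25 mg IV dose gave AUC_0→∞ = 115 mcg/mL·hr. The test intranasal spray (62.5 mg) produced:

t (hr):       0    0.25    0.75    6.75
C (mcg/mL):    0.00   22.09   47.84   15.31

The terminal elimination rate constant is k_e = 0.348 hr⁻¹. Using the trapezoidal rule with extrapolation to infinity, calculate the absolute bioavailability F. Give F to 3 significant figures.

Trapezoidal AUC_0→6.75 (intranasal spray):
  [0→0.25]: (0.00+22.09)/2 × 0.25 = 2.76125
  [0.25→0.75]: (22.09+47.84)/2 × 0.5 = 17.4825
  [0.75→6.75]: (47.84+15.31)/2 × 6 = 189.45
  Sum = 209.69375 mcg/mL·hr
Tail: C_last/k_e = 15.31/0.348 = 43.994
AUC_0→∞ (intranasal spray) = 209.69375 + 43.994 = 253.68775 mcg/mL·hr
F = (AUC_ev/D_ev)/(AUC_iv/D_iv) = (253.68775/62.5)/(115/25) = 4.059004/4.6 = 0.8824

F = 0.882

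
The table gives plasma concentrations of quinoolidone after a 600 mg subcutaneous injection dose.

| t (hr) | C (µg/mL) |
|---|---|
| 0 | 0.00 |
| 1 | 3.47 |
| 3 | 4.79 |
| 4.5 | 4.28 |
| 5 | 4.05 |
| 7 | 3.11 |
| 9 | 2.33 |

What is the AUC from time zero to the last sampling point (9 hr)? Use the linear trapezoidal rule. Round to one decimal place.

AUC = 31.5 µg/mL·hr

Trapezoidal AUC_0→9:
  [0→1]: (0.00+3.47)/2 × 1 = 1.735
  [1→3]: (3.47+4.79)/2 × 2 = 8.26
  [3→4.5]: (4.79+4.28)/2 × 1.5 = 6.8025
  [4.5→5]: (4.28+4.05)/2 × 0.5 = 2.0825
  [5→7]: (4.05+3.11)/2 × 2 = 7.16
  [7→9]: (3.11+2.33)/2 × 2 = 5.44
  Sum = 31.48 µg/mL·hr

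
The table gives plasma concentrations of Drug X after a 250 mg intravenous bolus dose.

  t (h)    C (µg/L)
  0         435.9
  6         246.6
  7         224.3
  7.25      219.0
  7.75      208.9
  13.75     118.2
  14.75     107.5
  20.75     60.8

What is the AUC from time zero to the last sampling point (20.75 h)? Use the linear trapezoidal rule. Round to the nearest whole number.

Trapezoidal AUC_0→20.75:
  [0→6]: (435.9+246.6)/2 × 6 = 2047.5
  [6→7]: (246.6+224.3)/2 × 1 = 235.45
  [7→7.25]: (224.3+219.0)/2 × 0.25 = 55.4125
  [7.25→7.75]: (219.0+208.9)/2 × 0.5 = 106.975
  [7.75→13.75]: (208.9+118.2)/2 × 6 = 981.3
  [13.75→14.75]: (118.2+107.5)/2 × 1 = 112.85
  [14.75→20.75]: (107.5+60.8)/2 × 6 = 504.9
  Sum = 4044.3875 µg/L·h

AUC = 4044 µg/L·h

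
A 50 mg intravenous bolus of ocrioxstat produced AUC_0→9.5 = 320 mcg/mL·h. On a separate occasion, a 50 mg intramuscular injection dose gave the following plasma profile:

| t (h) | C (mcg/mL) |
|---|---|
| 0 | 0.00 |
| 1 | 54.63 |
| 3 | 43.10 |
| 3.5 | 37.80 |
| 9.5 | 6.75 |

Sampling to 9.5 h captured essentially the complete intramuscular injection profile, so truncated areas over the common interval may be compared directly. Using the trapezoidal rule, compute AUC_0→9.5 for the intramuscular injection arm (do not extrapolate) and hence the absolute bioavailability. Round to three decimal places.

Trapezoidal AUC_0→9.5 (intramuscular injection):
  [0→1]: (0.00+54.63)/2 × 1 = 27.315
  [1→3]: (54.63+43.10)/2 × 2 = 97.73
  [3→3.5]: (43.10+37.80)/2 × 0.5 = 20.225
  [3.5→9.5]: (37.80+6.75)/2 × 6 = 133.65
  Sum = 278.92 mcg/mL·h
F = (AUC_ev/D_ev)/(AUC_iv/D_iv) = (278.92/50)/(320/50) = 5.5784/6.4 = 0.8716

F = 0.872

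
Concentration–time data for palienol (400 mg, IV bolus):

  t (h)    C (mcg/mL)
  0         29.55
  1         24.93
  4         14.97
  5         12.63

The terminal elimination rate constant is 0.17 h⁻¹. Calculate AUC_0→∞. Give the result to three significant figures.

AUC = 175 mcg/mL·h

Trapezoidal AUC_0→5:
  [0→1]: (29.55+24.93)/2 × 1 = 27.24
  [1→4]: (24.93+14.97)/2 × 3 = 59.85
  [4→5]: (14.97+12.63)/2 × 1 = 13.8
  Sum = 100.89 mcg/mL·h
Extrapolated tail: C_last / k_e = 12.63 / 0.17 = 74.294
AUC_0→∞ = 100.89 + 74.294 = 175.184 mcg/mL·h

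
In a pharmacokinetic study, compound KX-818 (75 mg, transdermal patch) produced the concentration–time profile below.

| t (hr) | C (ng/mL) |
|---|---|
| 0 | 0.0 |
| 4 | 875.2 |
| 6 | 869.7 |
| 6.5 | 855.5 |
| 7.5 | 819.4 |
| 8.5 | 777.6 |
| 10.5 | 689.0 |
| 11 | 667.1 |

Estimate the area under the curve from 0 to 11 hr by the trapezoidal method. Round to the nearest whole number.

AUC = 7368 ng/mL·hr

Trapezoidal AUC_0→11:
  [0→4]: (0.0+875.2)/2 × 4 = 1750.4
  [4→6]: (875.2+869.7)/2 × 2 = 1744.9
  [6→6.5]: (869.7+855.5)/2 × 0.5 = 431.3
  [6.5→7.5]: (855.5+819.4)/2 × 1 = 837.45
  [7.5→8.5]: (819.4+777.6)/2 × 1 = 798.5
  [8.5→10.5]: (777.6+689.0)/2 × 2 = 1466.6
  [10.5→11]: (689.0+667.1)/2 × 0.5 = 339.025
  Sum = 7368.175 ng/mL·hr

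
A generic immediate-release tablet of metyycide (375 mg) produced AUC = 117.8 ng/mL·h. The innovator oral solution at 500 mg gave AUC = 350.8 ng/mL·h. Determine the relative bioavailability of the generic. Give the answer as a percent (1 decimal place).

F_rel = (AUC_test/D_test) / (AUC_ref/D_ref)
      = (117.8/375) / (350.8/500)
      = 0.314133 / 0.7016 = 0.4477 = 44.77%

F_rel = 44.8%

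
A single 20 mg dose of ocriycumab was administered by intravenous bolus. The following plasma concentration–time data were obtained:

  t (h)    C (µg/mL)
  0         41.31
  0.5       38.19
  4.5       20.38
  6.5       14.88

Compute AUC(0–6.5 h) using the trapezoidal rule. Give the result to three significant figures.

Trapezoidal AUC_0→6.5:
  [0→0.5]: (41.31+38.19)/2 × 0.5 = 19.875
  [0.5→4.5]: (38.19+20.38)/2 × 4 = 117.14
  [4.5→6.5]: (20.38+14.88)/2 × 2 = 35.26
  Sum = 172.275 µg/mL·h

AUC = 172 µg/mL·h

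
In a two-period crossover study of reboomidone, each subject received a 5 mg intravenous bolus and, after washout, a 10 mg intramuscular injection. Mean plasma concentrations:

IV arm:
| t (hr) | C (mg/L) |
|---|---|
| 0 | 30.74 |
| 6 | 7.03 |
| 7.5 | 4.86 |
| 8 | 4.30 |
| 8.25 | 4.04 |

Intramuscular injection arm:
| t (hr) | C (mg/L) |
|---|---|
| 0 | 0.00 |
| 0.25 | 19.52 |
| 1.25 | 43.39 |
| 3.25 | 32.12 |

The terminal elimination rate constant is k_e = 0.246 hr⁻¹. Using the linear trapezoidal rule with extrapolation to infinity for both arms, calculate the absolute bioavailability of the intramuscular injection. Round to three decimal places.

Trapezoidal AUC_0→8.25 (IV):
  [0→6]: (30.74+7.03)/2 × 6 = 113.31
  [6→7.5]: (7.03+4.86)/2 × 1.5 = 8.9175
  [7.5→8]: (4.86+4.30)/2 × 0.5 = 2.29
  [8→8.25]: (4.30+4.04)/2 × 0.25 = 1.0425
  Sum = 125.56 mg/L·hr
IV tail: 4.04/0.246 = 16.423; AUC_iv,0→∞ = 125.56 + 16.423 = 141.983 mg/L·hr
Trapezoidal AUC_0→3.25 (intramuscular injection):
  [0→0.25]: (0.00+19.52)/2 × 0.25 = 2.44
  [0.25→1.25]: (19.52+43.39)/2 × 1 = 31.455
  [1.25→3.25]: (43.39+32.12)/2 × 2 = 75.51
  Sum = 109.405 mg/L·hr
intramuscular injection tail: 32.12/0.246 = 130.569; AUC_ev,0→∞ = 109.405 + 130.569 = 239.974 mg/L·hr
F = (AUC_ev/D_ev)/(AUC_iv/D_iv) = (239.974/10)/(141.983/5) = 23.9974/28.3966 = 0.8451

F = 0.845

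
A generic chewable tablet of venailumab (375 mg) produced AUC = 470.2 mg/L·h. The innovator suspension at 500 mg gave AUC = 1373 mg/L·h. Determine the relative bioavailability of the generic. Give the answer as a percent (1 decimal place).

F_rel = (AUC_test/D_test) / (AUC_ref/D_ref)
      = (470.2/375) / (1373/500)
      = 1.25387 / 2.746 = 0.4566 = 45.66%

F_rel = 45.7%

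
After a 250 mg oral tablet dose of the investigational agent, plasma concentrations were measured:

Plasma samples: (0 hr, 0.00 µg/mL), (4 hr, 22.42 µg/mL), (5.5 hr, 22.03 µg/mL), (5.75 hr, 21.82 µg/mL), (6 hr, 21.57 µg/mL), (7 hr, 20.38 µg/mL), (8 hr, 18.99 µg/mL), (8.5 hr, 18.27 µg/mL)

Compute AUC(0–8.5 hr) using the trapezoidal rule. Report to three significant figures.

Trapezoidal AUC_0→8.5:
  [0→4]: (0.00+22.42)/2 × 4 = 44.84
  [4→5.5]: (22.42+22.03)/2 × 1.5 = 33.3375
  [5.5→5.75]: (22.03+21.82)/2 × 0.25 = 5.48125
  [5.75→6]: (21.82+21.57)/2 × 0.25 = 5.42375
  [6→7]: (21.57+20.38)/2 × 1 = 20.975
  [7→8]: (20.38+18.99)/2 × 1 = 19.685
  [8→8.5]: (18.99+18.27)/2 × 0.5 = 9.315
  Sum = 139.0575 µg/mL·hr

AUC = 139 µg/mL·hr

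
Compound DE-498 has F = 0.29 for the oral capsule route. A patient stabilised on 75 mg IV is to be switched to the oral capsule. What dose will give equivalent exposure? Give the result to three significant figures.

D_oral = 259 mg

For equal systemic exposure: F × D_ev = D_iv
D_ev = D_iv / F = 75 / 0.29 = 258.621 mg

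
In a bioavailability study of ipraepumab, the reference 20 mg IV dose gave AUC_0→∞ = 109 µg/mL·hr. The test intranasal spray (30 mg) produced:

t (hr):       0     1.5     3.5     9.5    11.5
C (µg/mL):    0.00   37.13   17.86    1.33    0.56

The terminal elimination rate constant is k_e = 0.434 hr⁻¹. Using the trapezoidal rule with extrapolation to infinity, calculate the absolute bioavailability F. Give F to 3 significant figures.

Trapezoidal AUC_0→11.5 (intranasal spray):
  [0→1.5]: (0.00+37.13)/2 × 1.5 = 27.8475
  [1.5→3.5]: (37.13+17.86)/2 × 2 = 54.99
  [3.5→9.5]: (17.86+1.33)/2 × 6 = 57.57
  [9.5→11.5]: (1.33+0.56)/2 × 2 = 1.89
  Sum = 142.2975 µg/mL·hr
Tail: C_last/k_e = 0.56/0.434 = 1.290
AUC_0→∞ (intranasal spray) = 142.2975 + 1.290 = 143.5875 µg/mL·hr
F = (AUC_ev/D_ev)/(AUC_iv/D_iv) = (143.5875/30)/(109/20) = 4.78625/5.45 = 0.8782

F = 0.878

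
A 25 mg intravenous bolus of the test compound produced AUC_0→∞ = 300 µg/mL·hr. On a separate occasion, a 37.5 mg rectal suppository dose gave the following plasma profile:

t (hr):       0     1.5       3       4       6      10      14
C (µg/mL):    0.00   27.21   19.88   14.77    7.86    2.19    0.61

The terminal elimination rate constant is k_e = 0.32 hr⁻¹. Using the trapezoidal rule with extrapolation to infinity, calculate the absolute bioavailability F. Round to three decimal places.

Trapezoidal AUC_0→14 (rectal suppository):
  [0→1.5]: (0.00+27.21)/2 × 1.5 = 20.4075
  [1.5→3]: (27.21+19.88)/2 × 1.5 = 35.3175
  [3→4]: (19.88+14.77)/2 × 1 = 17.325
  [4→6]: (14.77+7.86)/2 × 2 = 22.63
  [6→10]: (7.86+2.19)/2 × 4 = 20.1
  [10→14]: (2.19+0.61)/2 × 4 = 5.6
  Sum = 121.38 µg/mL·hr
Tail: C_last/k_e = 0.61/0.32 = 1.906
AUC_0→∞ (rectal suppository) = 121.38 + 1.906 = 123.286 µg/mL·hr
F = (AUC_ev/D_ev)/(AUC_iv/D_iv) = (123.286/37.5)/(300/25) = 3.28763/12 = 0.2740

F = 0.274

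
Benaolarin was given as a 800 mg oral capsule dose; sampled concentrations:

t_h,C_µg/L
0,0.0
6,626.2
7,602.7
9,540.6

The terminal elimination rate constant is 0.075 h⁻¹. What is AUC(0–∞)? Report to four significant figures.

AUC = 10840 µg/L·h

Trapezoidal AUC_0→9:
  [0→6]: (0.0+626.2)/2 × 6 = 1878.6
  [6→7]: (626.2+602.7)/2 × 1 = 614.45
  [7→9]: (602.7+540.6)/2 × 2 = 1143.3
  Sum = 3636.35 µg/L·h
Extrapolated tail: C_last / k_e = 540.6 / 0.075 = 7208.000
AUC_0→∞ = 3636.35 + 7208.000 = 10844.35 µg/L·h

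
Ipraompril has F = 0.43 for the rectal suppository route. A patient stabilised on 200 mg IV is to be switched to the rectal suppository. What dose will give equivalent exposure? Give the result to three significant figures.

For equal systemic exposure: F × D_ev = D_iv
D_ev = D_iv / F = 200 / 0.43 = 465.116 mg

D_rectal = 465 mg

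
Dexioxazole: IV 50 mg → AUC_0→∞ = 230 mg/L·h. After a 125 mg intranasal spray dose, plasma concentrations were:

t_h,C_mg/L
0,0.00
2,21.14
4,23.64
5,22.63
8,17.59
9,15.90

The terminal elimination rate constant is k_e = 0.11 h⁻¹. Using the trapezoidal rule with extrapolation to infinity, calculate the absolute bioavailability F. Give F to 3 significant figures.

Trapezoidal AUC_0→9 (intranasal spray):
  [0→2]: (0.00+21.14)/2 × 2 = 21.14
  [2→4]: (21.14+23.64)/2 × 2 = 44.78
  [4→5]: (23.64+22.63)/2 × 1 = 23.135
  [5→8]: (22.63+17.59)/2 × 3 = 60.33
  [8→9]: (17.59+15.90)/2 × 1 = 16.745
  Sum = 166.13 mg/L·h
Tail: C_last/k_e = 15.90/0.11 = 144.545
AUC_0→∞ (intranasal spray) = 166.13 + 144.545 = 310.675 mg/L·h
F = (AUC_ev/D_ev)/(AUC_iv/D_iv) = (310.675/125)/(230/50) = 2.4854/4.6 = 0.5403

F = 0.540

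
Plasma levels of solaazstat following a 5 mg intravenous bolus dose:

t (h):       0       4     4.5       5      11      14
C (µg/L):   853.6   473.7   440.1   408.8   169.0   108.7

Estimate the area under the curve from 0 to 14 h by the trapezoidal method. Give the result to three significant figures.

AUC = 5250 µg/L·h

Trapezoidal AUC_0→14:
  [0→4]: (853.6+473.7)/2 × 4 = 2654.6
  [4→4.5]: (473.7+440.1)/2 × 0.5 = 228.45
  [4.5→5]: (440.1+408.8)/2 × 0.5 = 212.225
  [5→11]: (408.8+169.0)/2 × 6 = 1733.4
  [11→14]: (169.0+108.7)/2 × 3 = 416.55
  Sum = 5245.225 µg/L·h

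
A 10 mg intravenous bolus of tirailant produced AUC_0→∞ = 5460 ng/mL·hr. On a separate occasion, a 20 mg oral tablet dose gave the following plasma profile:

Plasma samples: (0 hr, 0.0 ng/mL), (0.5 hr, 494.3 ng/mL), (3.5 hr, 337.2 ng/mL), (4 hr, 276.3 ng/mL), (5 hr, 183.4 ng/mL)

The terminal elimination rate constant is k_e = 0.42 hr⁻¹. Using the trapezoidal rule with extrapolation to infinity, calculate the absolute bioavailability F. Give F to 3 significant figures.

Trapezoidal AUC_0→5 (oral tablet):
  [0→0.5]: (0.0+494.3)/2 × 0.5 = 123.575
  [0.5→3.5]: (494.3+337.2)/2 × 3 = 1247.25
  [3.5→4]: (337.2+276.3)/2 × 0.5 = 153.375
  [4→5]: (276.3+183.4)/2 × 1 = 229.85
  Sum = 1754.05 ng/mL·hr
Tail: C_last/k_e = 183.4/0.42 = 436.667
AUC_0→∞ (oral tablet) = 1754.05 + 436.667 = 2190.717 ng/mL·hr
F = (AUC_ev/D_ev)/(AUC_iv/D_iv) = (2190.717/20)/(5460/10) = 109.53585/546 = 0.2006

F = 0.201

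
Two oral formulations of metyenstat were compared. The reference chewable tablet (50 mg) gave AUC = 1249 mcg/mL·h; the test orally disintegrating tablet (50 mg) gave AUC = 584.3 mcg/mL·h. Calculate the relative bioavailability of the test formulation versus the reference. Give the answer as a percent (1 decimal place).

F_rel = 46.8%

F_rel = (AUC_test/D_test) / (AUC_ref/D_ref)
      = (584.3/50) / (1249/50)
      = 11.686 / 24.98 = 0.4678 = 46.78%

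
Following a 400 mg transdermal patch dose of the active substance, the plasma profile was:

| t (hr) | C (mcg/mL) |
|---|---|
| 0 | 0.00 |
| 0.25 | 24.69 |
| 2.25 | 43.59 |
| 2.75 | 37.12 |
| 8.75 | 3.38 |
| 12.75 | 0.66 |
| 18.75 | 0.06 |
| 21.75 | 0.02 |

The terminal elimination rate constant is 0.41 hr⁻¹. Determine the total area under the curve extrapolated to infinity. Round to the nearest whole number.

Trapezoidal AUC_0→21.75:
  [0→0.25]: (0.00+24.69)/2 × 0.25 = 3.08625
  [0.25→2.25]: (24.69+43.59)/2 × 2 = 68.28
  [2.25→2.75]: (43.59+37.12)/2 × 0.5 = 20.1775
  [2.75→8.75]: (37.12+3.38)/2 × 6 = 121.5
  [8.75→12.75]: (3.38+0.66)/2 × 4 = 8.08
  [12.75→18.75]: (0.66+0.06)/2 × 6 = 2.16
  [18.75→21.75]: (0.06+0.02)/2 × 3 = 0.12
  Sum = 223.40375 mcg/mL·hr
Extrapolated tail: C_last / k_e = 0.02 / 0.41 = 0.049
AUC_0→∞ = 223.40375 + 0.049 = 223.45275 mcg/mL·hr

AUC = 223 mcg/mL·hr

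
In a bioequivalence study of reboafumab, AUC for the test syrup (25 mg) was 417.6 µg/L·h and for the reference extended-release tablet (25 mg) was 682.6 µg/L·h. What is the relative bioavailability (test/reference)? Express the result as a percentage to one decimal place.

F_rel = (AUC_test/D_test) / (AUC_ref/D_ref)
      = (417.6/25) / (682.6/25)
      = 16.704 / 27.304 = 0.6118 = 61.18%

F_rel = 61.2%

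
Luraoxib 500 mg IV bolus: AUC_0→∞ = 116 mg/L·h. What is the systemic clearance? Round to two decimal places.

CL = Dose_iv / AUC_0→∞
   = 500 / 116 = 4.31034 L/h

CL = 4.31 L/h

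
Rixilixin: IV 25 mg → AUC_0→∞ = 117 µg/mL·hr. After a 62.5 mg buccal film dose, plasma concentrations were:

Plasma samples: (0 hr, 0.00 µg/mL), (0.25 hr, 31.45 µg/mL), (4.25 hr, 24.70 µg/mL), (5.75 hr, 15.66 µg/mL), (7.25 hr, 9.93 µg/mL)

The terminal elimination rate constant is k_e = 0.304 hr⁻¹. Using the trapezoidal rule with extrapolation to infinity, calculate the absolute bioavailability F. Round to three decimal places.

F = 0.678

Trapezoidal AUC_0→7.25 (buccal film):
  [0→0.25]: (0.00+31.45)/2 × 0.25 = 3.93125
  [0.25→4.25]: (31.45+24.70)/2 × 4 = 112.3
  [4.25→5.75]: (24.70+15.66)/2 × 1.5 = 30.27
  [5.75→7.25]: (15.66+9.93)/2 × 1.5 = 19.1925
  Sum = 165.69375 µg/mL·hr
Tail: C_last/k_e = 9.93/0.304 = 32.664
AUC_0→∞ (buccal film) = 165.69375 + 32.664 = 198.35775 µg/mL·hr
F = (AUC_ev/D_ev)/(AUC_iv/D_iv) = (198.35775/62.5)/(117/25) = 3.173724/4.68 = 0.6781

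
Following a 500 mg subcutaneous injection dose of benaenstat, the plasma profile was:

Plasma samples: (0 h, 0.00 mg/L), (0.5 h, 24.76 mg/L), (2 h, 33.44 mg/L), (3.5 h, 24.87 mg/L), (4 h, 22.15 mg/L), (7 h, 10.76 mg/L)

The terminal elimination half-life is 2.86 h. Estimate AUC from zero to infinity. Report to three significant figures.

AUC = 199 mg/L·h

Trapezoidal AUC_0→7:
  [0→0.5]: (0.00+24.76)/2 × 0.5 = 6.19
  [0.5→2]: (24.76+33.44)/2 × 1.5 = 43.65
  [2→3.5]: (33.44+24.87)/2 × 1.5 = 43.7325
  [3.5→4]: (24.87+22.15)/2 × 0.5 = 11.755
  [4→7]: (22.15+10.76)/2 × 3 = 49.365
  Sum = 154.6925 mg/L·h
k_e = ln2 / t½ = 0.693147 / 2.86 = 0.2424 h^-1
Extrapolated tail: C_last / k_e = 10.76 / 0.2424 = 44.389
AUC_0→∞ = 154.6925 + 44.389 = 199.0815 mg/L·h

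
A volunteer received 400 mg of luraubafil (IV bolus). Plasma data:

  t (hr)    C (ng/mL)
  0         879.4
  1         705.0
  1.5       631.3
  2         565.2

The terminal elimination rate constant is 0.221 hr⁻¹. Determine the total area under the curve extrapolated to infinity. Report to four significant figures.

Trapezoidal AUC_0→2:
  [0→1]: (879.4+705.0)/2 × 1 = 792.2
  [1→1.5]: (705.0+631.3)/2 × 0.5 = 334.075
  [1.5→2]: (631.3+565.2)/2 × 0.5 = 299.125
  Sum = 1425.4 ng/mL·hr
Extrapolated tail: C_last / k_e = 565.2 / 0.221 = 2557.466
AUC_0→∞ = 1425.4 + 2557.466 = 3982.866 ng/mL·hr

AUC = 3983 ng/mL·hr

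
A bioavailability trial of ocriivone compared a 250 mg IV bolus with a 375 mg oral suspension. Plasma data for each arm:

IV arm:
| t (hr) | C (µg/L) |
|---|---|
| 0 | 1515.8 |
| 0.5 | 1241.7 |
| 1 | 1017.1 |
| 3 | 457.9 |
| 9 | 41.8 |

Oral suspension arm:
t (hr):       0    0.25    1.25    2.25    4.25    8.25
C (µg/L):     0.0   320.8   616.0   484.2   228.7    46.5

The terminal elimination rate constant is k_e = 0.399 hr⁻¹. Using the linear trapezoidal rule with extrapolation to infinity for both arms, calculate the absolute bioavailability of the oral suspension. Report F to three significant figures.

F = 0.375

Trapezoidal AUC_0→9 (IV):
  [0→0.5]: (1515.8+1241.7)/2 × 0.5 = 689.375
  [0.5→1]: (1241.7+1017.1)/2 × 0.5 = 564.7
  [1→3]: (1017.1+457.9)/2 × 2 = 1475.0
  [3→9]: (457.9+41.8)/2 × 6 = 1499.1
  Sum = 4228.175 µg/L·hr
IV tail: 41.8/0.399 = 104.762; AUC_iv,0→∞ = 4228.175 + 104.762 = 4332.937 µg/L·hr
Trapezoidal AUC_0→8.25 (oral suspension):
  [0→0.25]: (0.0+320.8)/2 × 0.25 = 40.1
  [0.25→1.25]: (320.8+616.0)/2 × 1 = 468.4
  [1.25→2.25]: (616.0+484.2)/2 × 1 = 550.1
  [2.25→4.25]: (484.2+228.7)/2 × 2 = 712.9
  [4.25→8.25]: (228.7+46.5)/2 × 4 = 550.4
  Sum = 2321.9 µg/L·hr
oral suspension tail: 46.5/0.399 = 116.541; AUC_ev,0→∞ = 2321.9 + 116.541 = 2438.441 µg/L·hr
F = (AUC_ev/D_ev)/(AUC_iv/D_iv) = (2438.441/375)/(4332.937/250) = 6.50251/17.331748 = 0.3752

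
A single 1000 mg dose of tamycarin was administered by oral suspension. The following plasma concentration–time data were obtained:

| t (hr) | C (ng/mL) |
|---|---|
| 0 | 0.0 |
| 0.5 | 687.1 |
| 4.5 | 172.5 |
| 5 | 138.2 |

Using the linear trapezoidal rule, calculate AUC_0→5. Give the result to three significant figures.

AUC = 1970 ng/mL·hr

Trapezoidal AUC_0→5:
  [0→0.5]: (0.0+687.1)/2 × 0.5 = 171.775
  [0.5→4.5]: (687.1+172.5)/2 × 4 = 1719.2
  [4.5→5]: (172.5+138.2)/2 × 0.5 = 77.675
  Sum = 1968.65 ng/mL·hr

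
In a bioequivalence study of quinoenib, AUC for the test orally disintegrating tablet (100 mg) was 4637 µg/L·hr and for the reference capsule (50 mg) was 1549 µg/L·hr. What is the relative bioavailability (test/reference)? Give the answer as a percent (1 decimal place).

F_rel = (AUC_test/D_test) / (AUC_ref/D_ref)
      = (4637/100) / (1549/50)
      = 46.37 / 30.98 = 1.4968 = 149.68%

F_rel = 149.7%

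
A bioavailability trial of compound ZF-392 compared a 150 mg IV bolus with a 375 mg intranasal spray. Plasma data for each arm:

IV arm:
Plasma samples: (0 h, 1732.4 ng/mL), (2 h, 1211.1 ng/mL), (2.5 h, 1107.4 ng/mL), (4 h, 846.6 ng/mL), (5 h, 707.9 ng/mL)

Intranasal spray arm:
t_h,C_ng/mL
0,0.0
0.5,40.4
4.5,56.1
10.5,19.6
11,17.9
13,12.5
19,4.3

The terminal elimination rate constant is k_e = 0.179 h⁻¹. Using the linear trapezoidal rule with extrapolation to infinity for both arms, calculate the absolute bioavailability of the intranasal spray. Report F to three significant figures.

Trapezoidal AUC_0→5 (IV):
  [0→2]: (1732.4+1211.1)/2 × 2 = 2943.5
  [2→2.5]: (1211.1+1107.4)/2 × 0.5 = 579.625
  [2.5→4]: (1107.4+846.6)/2 × 1.5 = 1465.5
  [4→5]: (846.6+707.9)/2 × 1 = 777.25
  Sum = 5765.875 ng/mL·h
IV tail: 707.9/0.179 = 3954.749; AUC_iv,0→∞ = 5765.875 + 3954.749 = 9720.624 ng/mL·h
Trapezoidal AUC_0→19 (intranasal spray):
  [0→0.5]: (0.0+40.4)/2 × 0.5 = 10.1
  [0.5→4.5]: (40.4+56.1)/2 × 4 = 193.0
  [4.5→10.5]: (56.1+19.6)/2 × 6 = 227.1
  [10.5→11]: (19.6+17.9)/2 × 0.5 = 9.375
  [11→13]: (17.9+12.5)/2 × 2 = 30.4
  [13→19]: (12.5+4.3)/2 × 6 = 50.4
  Sum = 520.375 ng/mL·h
intranasal spray tail: 4.3/0.179 = 24.022; AUC_ev,0→∞ = 520.375 + 24.022 = 544.397 ng/mL·h
F = (AUC_ev/D_ev)/(AUC_iv/D_iv) = (544.397/375)/(9720.624/150) = 1.45173/64.80416 = 0.0224

F = 0.0224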